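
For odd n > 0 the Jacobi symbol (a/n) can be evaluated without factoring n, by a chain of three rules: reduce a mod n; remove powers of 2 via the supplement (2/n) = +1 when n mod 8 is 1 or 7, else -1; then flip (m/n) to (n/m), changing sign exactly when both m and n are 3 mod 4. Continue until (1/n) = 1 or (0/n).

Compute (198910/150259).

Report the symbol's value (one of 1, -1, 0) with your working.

(198910/150259) = (48651/150259)   [reduce mod 150259]
reciprocity: (48651/150259) = -1·(150259/48651) since 48651 mod 4 = 3, 150259 mod 4 = 3; sign now -1
(150259/48651) = (4306/48651)   [reduce mod 48651]
4306 = 2^1·2153; (2/48651) = -1 since 48651 mod 8 = 3, so (4306/48651) = (-1)^1·(2153/48651); sign now +1
reciprocity: (2153/48651) = +1·(48651/2153) since 2153 mod 4 = 1, 48651 mod 4 = 3; sign now +1
(48651/2153) = (1285/2153)   [reduce mod 2153]
reciprocity: (1285/2153) = +1·(2153/1285) since 1285 mod 4 = 1, 2153 mod 4 = 1; sign now +1
(2153/1285) = (868/1285)   [reduce mod 1285]
868 = 2^2·217; (2/1285) = -1 since 1285 mod 8 = 5, so (868/1285) = (-1)^2·(217/1285); sign now +1
reciprocity: (217/1285) = +1·(1285/217) since 217 mod 4 = 1, 1285 mod 4 = 1; sign now +1
(1285/217) = (200/217)   [reduce mod 217]
200 = 2^3·25; (2/217) = +1 since 217 mod 8 = 1, so (200/217) = (+1)^3·(25/217); sign now +1
reciprocity: (25/217) = +1·(217/25) since 25 mod 4 = 1, 217 mod 4 = 1; sign now +1
(217/25) = (17/25)   [reduce mod 25]
reciprocity: (17/25) = +1·(25/17) since 17 mod 4 = 1, 25 mod 4 = 1; sign now +1
(25/17) = (8/17)   [reduce mod 17]
8 = 2^3·1; (2/17) = +1 since 17 mod 8 = 1, so (8/17) = (+1)^3·(1/17); sign now +1
(1/17) = 1; final value = sign = +1

1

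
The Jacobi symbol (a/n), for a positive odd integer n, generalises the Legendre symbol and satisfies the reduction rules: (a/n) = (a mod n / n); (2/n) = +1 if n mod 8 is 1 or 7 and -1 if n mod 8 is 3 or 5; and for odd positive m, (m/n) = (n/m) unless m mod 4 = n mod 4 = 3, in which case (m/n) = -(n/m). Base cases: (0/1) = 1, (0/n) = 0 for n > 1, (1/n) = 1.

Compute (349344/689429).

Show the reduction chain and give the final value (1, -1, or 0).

-1

factor out 2^5: 349344 = 2^5·10917; with 689429 mod 8 = 5, (2/689429) = -1; sign now -1; continue with (10917/689429)
flip (10917/689429) -> (689429/10917): both odd, 10917 mod 4 = 1, 689429 mod 4 = 1, so the flip contributes +1; sign now -1
(689429/10917): 689429 mod 10917 = 1658, so (689429/10917) = (1658/10917)
factor out 2^1: 1658 = 2^1·829; with 10917 mod 8 = 5, (2/10917) = -1; sign now +1; continue with (829/10917)
flip (829/10917) -> (10917/829): both odd, 829 mod 4 = 1, 10917 mod 4 = 1, so the flip contributes +1; sign now +1
(10917/829): 10917 mod 829 = 140, so (10917/829) = (140/829)
factor out 2^2: 140 = 2^2·35; with 829 mod 8 = 5, (2/829) = -1; sign now +1; continue with (35/829)
flip (35/829) -> (829/35): both odd, 35 mod 4 = 3, 829 mod 4 = 1, so the flip contributes +1; sign now +1
(829/35): 829 mod 35 = 24, so (829/35) = (24/35)
factor out 2^3: 24 = 2^3·3; with 35 mod 8 = 3, (2/35) = -1; sign now -1; continue with (3/35)
flip (3/35) -> (35/3): both odd, 3 mod 4 = 3, 35 mod 4 = 3, so the flip contributes -1; sign now +1
(35/3): 35 mod 3 = 2, so (35/3) = (2/3)
factor out 2^1: 2 = 2^1·1; with 3 mod 8 = 3, (2/3) = -1; sign now -1; continue with (1/3)
reached (1/3) = 1, so the symbol is -1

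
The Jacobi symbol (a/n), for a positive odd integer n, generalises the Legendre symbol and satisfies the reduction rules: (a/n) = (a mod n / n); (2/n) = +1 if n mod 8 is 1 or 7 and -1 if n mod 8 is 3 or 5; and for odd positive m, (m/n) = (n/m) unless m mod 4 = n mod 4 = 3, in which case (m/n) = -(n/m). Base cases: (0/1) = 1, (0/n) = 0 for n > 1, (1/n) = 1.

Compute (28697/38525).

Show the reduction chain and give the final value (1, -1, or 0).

reciprocity: (28697/38525) = +1·(38525/28697) since 28697 mod 4 = 1, 38525 mod 4 = 1; sign now +1
(38525/28697) = (9828/28697)   [reduce mod 28697]
9828 = 2^2·2457; (2/28697) = +1 since 28697 mod 8 = 1, so (9828/28697) = (+1)^2·(2457/28697); sign now +1
reciprocity: (2457/28697) = +1·(28697/2457) since 2457 mod 4 = 1, 28697 mod 4 = 1; sign now +1
(28697/2457) = (1670/2457)   [reduce mod 2457]
1670 = 2^1·835; (2/2457) = +1 since 2457 mod 8 = 1, so (1670/2457) = (+1)^1·(835/2457); sign now +1
reciprocity: (835/2457) = +1·(2457/835) since 835 mod 4 = 3, 2457 mod 4 = 1; sign now +1
(2457/835) = (787/835)   [reduce mod 835]
reciprocity: (787/835) = -1·(835/787) since 787 mod 4 = 3, 835 mod 4 = 3; sign now -1
(835/787) = (48/787)   [reduce mod 787]
48 = 2^4·3; (2/787) = -1 since 787 mod 8 = 3, so (48/787) = (-1)^4·(3/787); sign now -1
reciprocity: (3/787) = -1·(787/3) since 3 mod 4 = 3, 787 mod 4 = 3; sign now +1
(787/3) = (1/3)   [reduce mod 3]
(1/3) = 1; final value = sign = +1

1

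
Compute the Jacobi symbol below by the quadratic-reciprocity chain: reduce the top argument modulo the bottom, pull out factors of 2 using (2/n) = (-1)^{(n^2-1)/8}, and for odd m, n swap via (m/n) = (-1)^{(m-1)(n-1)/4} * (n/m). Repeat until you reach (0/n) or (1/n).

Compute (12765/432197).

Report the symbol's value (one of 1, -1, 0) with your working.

0

reciprocity: (12765/432197) = +1·(432197/12765) since 12765 mod 4 = 1, 432197 mod 4 = 1; sign now +1
(432197/12765) = (10952/12765)   [reduce mod 12765]
10952 = 2^3·1369; (2/12765) = -1 since 12765 mod 8 = 5, so (10952/12765) = (-1)^3·(1369/12765); sign now -1
reciprocity: (1369/12765) = +1·(12765/1369) since 1369 mod 4 = 1, 12765 mod 4 = 1; sign now -1
(12765/1369) = (444/1369)   [reduce mod 1369]
444 = 2^2·111; (2/1369) = +1 since 1369 mod 8 = 1, so (444/1369) = (+1)^2·(111/1369); sign now -1
reciprocity: (111/1369) = +1·(1369/111) since 111 mod 4 = 3, 1369 mod 4 = 1; sign now -1
(1369/111) = (37/111)   [reduce mod 111]
reciprocity: (37/111) = +1·(111/37) since 37 mod 4 = 1, 111 mod 4 = 3; sign now -1
(111/37) = (0/37)   [reduce mod 37]
(0/37) = 0   [gcd(a, n) > 1]; final value = 0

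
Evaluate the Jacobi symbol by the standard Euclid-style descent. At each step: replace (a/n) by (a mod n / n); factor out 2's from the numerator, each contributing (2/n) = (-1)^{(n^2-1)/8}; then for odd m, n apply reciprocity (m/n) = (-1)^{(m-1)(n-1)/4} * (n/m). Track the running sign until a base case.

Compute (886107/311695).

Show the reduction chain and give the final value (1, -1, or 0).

(886107/311695): 886107 mod 311695 = 262717, so (886107/311695) = (262717/311695)
flip (262717/311695) -> (311695/262717): both odd, 262717 mod 4 = 1, 311695 mod 4 = 3, so the flip contributes +1; sign now +1
(311695/262717): 311695 mod 262717 = 48978, so (311695/262717) = (48978/262717)
factor out 2^1: 48978 = 2^1·24489; with 262717 mod 8 = 5, (2/262717) = -1; sign now -1; continue with (24489/262717)
flip (24489/262717) -> (262717/24489): both odd, 24489 mod 4 = 1, 262717 mod 4 = 1, so the flip contributes +1; sign now -1
(262717/24489): 262717 mod 24489 = 17827, so (262717/24489) = (17827/24489)
flip (17827/24489) -> (24489/17827): both odd, 17827 mod 4 = 3, 24489 mod 4 = 1, so the flip contributes +1; sign now -1
(24489/17827): 24489 mod 17827 = 6662, so (24489/17827) = (6662/17827)
factor out 2^1: 6662 = 2^1·3331; with 17827 mod 8 = 3, (2/17827) = -1; sign now +1; continue with (3331/17827)
flip (3331/17827) -> (17827/3331): both odd, 3331 mod 4 = 3, 17827 mod 4 = 3, so the flip contributes -1; sign now -1
(17827/3331): 17827 mod 3331 = 1172, so (17827/3331) = (1172/3331)
factor out 2^2: 1172 = 2^2·293; with 3331 mod 8 = 3, (2/3331) = -1; sign now -1; continue with (293/3331)
flip (293/3331) -> (3331/293): both odd, 293 mod 4 = 1, 3331 mod 4 = 3, so the flip contributes +1; sign now -1
(3331/293): 3331 mod 293 = 108, so (3331/293) = (108/293)
factor out 2^2: 108 = 2^2·27; with 293 mod 8 = 5, (2/293) = -1; sign now -1; continue with (27/293)
flip (27/293) -> (293/27): both odd, 27 mod 4 = 3, 293 mod 4 = 1, so the flip contributes +1; sign now -1
(293/27): 293 mod 27 = 23, so (293/27) = (23/27)
flip (23/27) -> (27/23): both odd, 23 mod 4 = 3, 27 mod 4 = 3, so the flip contributes -1; sign now +1
(27/23): 27 mod 23 = 4, so (27/23) = (4/23)
factor out 2^2: 4 = 2^2·1; with 23 mod 8 = 7, (2/23) = +1; sign now +1; continue with (1/23)
reached (1/23) = 1, so the symbol is +1

1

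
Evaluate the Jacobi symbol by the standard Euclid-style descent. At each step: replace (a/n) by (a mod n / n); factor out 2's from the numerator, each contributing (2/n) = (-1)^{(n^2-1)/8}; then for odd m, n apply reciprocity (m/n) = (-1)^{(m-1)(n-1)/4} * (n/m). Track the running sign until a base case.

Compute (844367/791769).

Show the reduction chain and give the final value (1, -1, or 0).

(844367/791769) = (52598/791769)   [reduce mod 791769]
52598 = 2^1·26299; (2/791769) = +1 since 791769 mod 8 = 1, so (52598/791769) = (+1)^1·(26299/791769); sign now +1
reciprocity: (26299/791769) = +1·(791769/26299) since 26299 mod 4 = 3, 791769 mod 4 = 1; sign now +1
(791769/26299) = (2799/26299)   [reduce mod 26299]
reciprocity: (2799/26299) = -1·(26299/2799) since 2799 mod 4 = 3, 26299 mod 4 = 3; sign now -1
(26299/2799) = (1108/2799)   [reduce mod 2799]
1108 = 2^2·277; (2/2799) = +1 since 2799 mod 8 = 7, so (1108/2799) = (+1)^2·(277/2799); sign now -1
reciprocity: (277/2799) = +1·(2799/277) since 277 mod 4 = 1, 2799 mod 4 = 3; sign now -1
(2799/277) = (29/277)   [reduce mod 277]
reciprocity: (29/277) = +1·(277/29) since 29 mod 4 = 1, 277 mod 4 = 1; sign now -1
(277/29) = (16/29)   [reduce mod 29]
16 = 2^4·1; (2/29) = -1 since 29 mod 8 = 5, so (16/29) = (-1)^4·(1/29); sign now -1
(1/29) = 1; final value = sign = -1

-1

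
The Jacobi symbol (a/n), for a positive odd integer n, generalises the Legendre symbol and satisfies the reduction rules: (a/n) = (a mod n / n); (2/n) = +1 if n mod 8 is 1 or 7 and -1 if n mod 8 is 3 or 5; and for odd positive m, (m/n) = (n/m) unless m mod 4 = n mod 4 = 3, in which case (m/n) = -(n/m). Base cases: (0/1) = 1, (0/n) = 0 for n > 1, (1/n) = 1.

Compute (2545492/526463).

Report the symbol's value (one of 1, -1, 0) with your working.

(2545492/526463): 2545492 mod 526463 = 439640, so (2545492/526463) = (439640/526463)
factor out 2^3: 439640 = 2^3·54955; with 526463 mod 8 = 7, (2/526463) = +1; sign now +1; continue with (54955/526463)
flip (54955/526463) -> (526463/54955): both odd, 54955 mod 4 = 3, 526463 mod 4 = 3, so the flip contributes -1; sign now -1
(526463/54955): 526463 mod 54955 = 31868, so (526463/54955) = (31868/54955)
factor out 2^2: 31868 = 2^2·7967; with 54955 mod 8 = 3, (2/54955) = -1; sign now -1; continue with (7967/54955)
flip (7967/54955) -> (54955/7967): both odd, 7967 mod 4 = 3, 54955 mod 4 = 3, so the flip contributes -1; sign now +1
(54955/7967): 54955 mod 7967 = 7153, so (54955/7967) = (7153/7967)
flip (7153/7967) -> (7967/7153): both odd, 7153 mod 4 = 1, 7967 mod 4 = 3, so the flip contributes +1; sign now +1
(7967/7153): 7967 mod 7153 = 814, so (7967/7153) = (814/7153)
factor out 2^1: 814 = 2^1·407; with 7153 mod 8 = 1, (2/7153) = +1; sign now +1; continue with (407/7153)
flip (407/7153) -> (7153/407): both odd, 407 mod 4 = 3, 7153 mod 4 = 1, so the flip contributes +1; sign now +1
(7153/407): 7153 mod 407 = 234, so (7153/407) = (234/407)
factor out 2^1: 234 = 2^1·117; with 407 mod 8 = 7, (2/407) = +1; sign now +1; continue with (117/407)
flip (117/407) -> (407/117): both odd, 117 mod 4 = 1, 407 mod 4 = 3, so the flip contributes +1; sign now +1
(407/117): 407 mod 117 = 56, so (407/117) = (56/117)
factor out 2^3: 56 = 2^3·7; with 117 mod 8 = 5, (2/117) = -1; sign now -1; continue with (7/117)
flip (7/117) -> (117/7): both odd, 7 mod 4 = 3, 117 mod 4 = 1, so the flip contributes +1; sign now -1
(117/7): 117 mod 7 = 5, so (117/7) = (5/7)
flip (5/7) -> (7/5): both odd, 5 mod 4 = 1, 7 mod 4 = 3, so the flip contributes +1; sign now -1
(7/5): 7 mod 5 = 2, so (7/5) = (2/5)
factor out 2^1: 2 = 2^1·1; with 5 mod 8 = 5, (2/5) = -1; sign now +1; continue with (1/5)
reached (1/5) = 1, so the symbol is +1

1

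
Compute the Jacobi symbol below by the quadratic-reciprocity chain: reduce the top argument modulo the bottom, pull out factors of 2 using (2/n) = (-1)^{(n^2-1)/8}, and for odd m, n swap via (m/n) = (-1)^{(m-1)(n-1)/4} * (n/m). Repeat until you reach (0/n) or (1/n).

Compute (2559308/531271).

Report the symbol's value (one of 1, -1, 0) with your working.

-1

(2559308/531271) = (434224/531271)   [reduce mod 531271]
434224 = 2^4·27139; (2/531271) = +1 since 531271 mod 8 = 7, so (434224/531271) = (+1)^4·(27139/531271); sign now +1
reciprocity: (27139/531271) = -1·(531271/27139) since 27139 mod 4 = 3, 531271 mod 4 = 3; sign now -1
(531271/27139) = (15630/27139)   [reduce mod 27139]
15630 = 2^1·7815; (2/27139) = -1 since 27139 mod 8 = 3, so (15630/27139) = (-1)^1·(7815/27139); sign now +1
reciprocity: (7815/27139) = -1·(27139/7815) since 7815 mod 4 = 3, 27139 mod 4 = 3; sign now -1
(27139/7815) = (3694/7815)   [reduce mod 7815]
3694 = 2^1·1847; (2/7815) = +1 since 7815 mod 8 = 7, so (3694/7815) = (+1)^1·(1847/7815); sign now -1
reciprocity: (1847/7815) = -1·(7815/1847) since 1847 mod 4 = 3, 7815 mod 4 = 3; sign now +1
(7815/1847) = (427/1847)   [reduce mod 1847]
reciprocity: (427/1847) = -1·(1847/427) since 427 mod 4 = 3, 1847 mod 4 = 3; sign now -1
(1847/427) = (139/427)   [reduce mod 427]
reciprocity: (139/427) = -1·(427/139) since 139 mod 4 = 3, 427 mod 4 = 3; sign now +1
(427/139) = (10/139)   [reduce mod 139]
10 = 2^1·5; (2/139) = -1 since 139 mod 8 = 3, so (10/139) = (-1)^1·(5/139); sign now -1
reciprocity: (5/139) = +1·(139/5) since 5 mod 4 = 1, 139 mod 4 = 3; sign now -1
(139/5) = (4/5)   [reduce mod 5]
4 = 2^2·1; (2/5) = -1 since 5 mod 8 = 5, so (4/5) = (-1)^2·(1/5); sign now -1
(1/5) = 1; final value = sign = -1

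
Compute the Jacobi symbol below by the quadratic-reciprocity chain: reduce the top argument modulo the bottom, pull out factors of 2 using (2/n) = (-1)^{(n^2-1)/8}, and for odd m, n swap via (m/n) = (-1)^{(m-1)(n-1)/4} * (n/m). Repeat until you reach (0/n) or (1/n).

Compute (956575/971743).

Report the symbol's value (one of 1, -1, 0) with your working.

reciprocity: (956575/971743) = -1·(971743/956575) since 956575 mod 4 = 3, 971743 mod 4 = 3; sign now -1
(971743/956575) = (15168/956575)   [reduce mod 956575]
15168 = 2^6·237; (2/956575) = +1 since 956575 mod 8 = 7, so (15168/956575) = (+1)^6·(237/956575); sign now -1
reciprocity: (237/956575) = +1·(956575/237) since 237 mod 4 = 1, 956575 mod 4 = 3; sign now -1
(956575/237) = (43/237)   [reduce mod 237]
reciprocity: (43/237) = +1·(237/43) since 43 mod 4 = 3, 237 mod 4 = 1; sign now -1
(237/43) = (22/43)   [reduce mod 43]
22 = 2^1·11; (2/43) = -1 since 43 mod 8 = 3, so (22/43) = (-1)^1·(11/43); sign now +1
reciprocity: (11/43) = -1·(43/11) since 11 mod 4 = 3, 43 mod 4 = 3; sign now -1
(43/11) = (10/11)   [reduce mod 11]
10 = 2^1·5; (2/11) = -1 since 11 mod 8 = 3, so (10/11) = (-1)^1·(5/11); sign now +1
reciprocity: (5/11) = +1·(11/5) since 5 mod 4 = 1, 11 mod 4 = 3; sign now +1
(11/5) = (1/5)   [reduce mod 5]
(1/5) = 1; final value = sign = +1

1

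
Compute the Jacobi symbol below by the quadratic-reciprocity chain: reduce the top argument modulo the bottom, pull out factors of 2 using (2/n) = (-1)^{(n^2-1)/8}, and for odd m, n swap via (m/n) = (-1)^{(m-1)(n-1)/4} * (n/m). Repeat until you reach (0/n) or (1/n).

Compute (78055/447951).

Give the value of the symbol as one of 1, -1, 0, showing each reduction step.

reciprocity: (78055/447951) = -1·(447951/78055) since 78055 mod 4 = 3, 447951 mod 4 = 3; sign now -1
(447951/78055) = (57676/78055)   [reduce mod 78055]
57676 = 2^2·14419; (2/78055) = +1 since 78055 mod 8 = 7, so (57676/78055) = (+1)^2·(14419/78055); sign now -1
reciprocity: (14419/78055) = -1·(78055/14419) since 14419 mod 4 = 3, 78055 mod 4 = 3; sign now +1
(78055/14419) = (5960/14419)   [reduce mod 14419]
5960 = 2^3·745; (2/14419) = -1 since 14419 mod 8 = 3, so (5960/14419) = (-1)^3·(745/14419); sign now -1
reciprocity: (745/14419) = +1·(14419/745) since 745 mod 4 = 1, 14419 mod 4 = 3; sign now -1
(14419/745) = (264/745)   [reduce mod 745]
264 = 2^3·33; (2/745) = +1 since 745 mod 8 = 1, so (264/745) = (+1)^3·(33/745); sign now -1
reciprocity: (33/745) = +1·(745/33) since 33 mod 4 = 1, 745 mod 4 = 1; sign now -1
(745/33) = (19/33)   [reduce mod 33]
reciprocity: (19/33) = +1·(33/19) since 19 mod 4 = 3, 33 mod 4 = 1; sign now -1
(33/19) = (14/19)   [reduce mod 19]
14 = 2^1·7; (2/19) = -1 since 19 mod 8 = 3, so (14/19) = (-1)^1·(7/19); sign now +1
reciprocity: (7/19) = -1·(19/7) since 7 mod 4 = 3, 19 mod 4 = 3; sign now -1
(19/7) = (5/7)   [reduce mod 7]
reciprocity: (5/7) = +1·(7/5) since 5 mod 4 = 1, 7 mod 4 = 3; sign now -1
(7/5) = (2/5)   [reduce mod 5]
2 = 2^1·1; (2/5) = -1 since 5 mod 8 = 5, so (2/5) = (-1)^1·(1/5); sign now +1
(1/5) = 1; final value = sign = +1

1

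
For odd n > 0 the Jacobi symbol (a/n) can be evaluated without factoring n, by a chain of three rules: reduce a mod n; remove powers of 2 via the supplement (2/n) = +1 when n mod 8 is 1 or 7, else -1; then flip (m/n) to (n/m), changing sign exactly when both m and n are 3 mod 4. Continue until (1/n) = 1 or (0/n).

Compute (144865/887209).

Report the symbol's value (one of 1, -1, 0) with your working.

reciprocity: (144865/887209) = +1·(887209/144865) since 144865 mod 4 = 1, 887209 mod 4 = 1; sign now +1
(887209/144865) = (18019/144865)   [reduce mod 144865]
reciprocity: (18019/144865) = +1·(144865/18019) since 18019 mod 4 = 3, 144865 mod 4 = 1; sign now +1
(144865/18019) = (713/18019)   [reduce mod 18019]
reciprocity: (713/18019) = +1·(18019/713) since 713 mod 4 = 1, 18019 mod 4 = 3; sign now +1
(18019/713) = (194/713)   [reduce mod 713]
194 = 2^1·97; (2/713) = +1 since 713 mod 8 = 1, so (194/713) = (+1)^1·(97/713); sign now +1
reciprocity: (97/713) = +1·(713/97) since 97 mod 4 = 1, 713 mod 4 = 1; sign now +1
(713/97) = (34/97)   [reduce mod 97]
34 = 2^1·17; (2/97) = +1 since 97 mod 8 = 1, so (34/97) = (+1)^1·(17/97); sign now +1
reciprocity: (17/97) = +1·(97/17) since 17 mod 4 = 1, 97 mod 4 = 1; sign now +1
(97/17) = (12/17)   [reduce mod 17]
12 = 2^2·3; (2/17) = +1 since 17 mod 8 = 1, so (12/17) = (+1)^2·(3/17); sign now +1
reciprocity: (3/17) = +1·(17/3) since 3 mod 4 = 3, 17 mod 4 = 1; sign now +1
(17/3) = (2/3)   [reduce mod 3]
2 = 2^1·1; (2/3) = -1 since 3 mod 8 = 3, so (2/3) = (-1)^1·(1/3); sign now -1
(1/3) = 1; final value = sign = -1

-1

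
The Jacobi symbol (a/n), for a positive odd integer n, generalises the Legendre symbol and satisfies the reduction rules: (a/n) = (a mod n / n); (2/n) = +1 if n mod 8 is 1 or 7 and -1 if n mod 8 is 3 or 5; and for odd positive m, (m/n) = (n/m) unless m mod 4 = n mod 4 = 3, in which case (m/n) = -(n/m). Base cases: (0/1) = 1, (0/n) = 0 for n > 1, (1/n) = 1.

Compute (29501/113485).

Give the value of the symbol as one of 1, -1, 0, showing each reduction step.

1

flip (29501/113485) -> (113485/29501): both odd, 29501 mod 4 = 1, 113485 mod 4 = 1, so the flip contributes +1; sign now +1
(113485/29501): 113485 mod 29501 = 24982, so (113485/29501) = (24982/29501)
factor out 2^1: 24982 = 2^1·12491; with 29501 mod 8 = 5, (2/29501) = -1; sign now -1; continue with (12491/29501)
flip (12491/29501) -> (29501/12491): both odd, 12491 mod 4 = 3, 29501 mod 4 = 1, so the flip contributes +1; sign now -1
(29501/12491): 29501 mod 12491 = 4519, so (29501/12491) = (4519/12491)
flip (4519/12491) -> (12491/4519): both odd, 4519 mod 4 = 3, 12491 mod 4 = 3, so the flip contributes -1; sign now +1
(12491/4519): 12491 mod 4519 = 3453, so (12491/4519) = (3453/4519)
flip (3453/4519) -> (4519/3453): both odd, 3453 mod 4 = 1, 4519 mod 4 = 3, so the flip contributes +1; sign now +1
(4519/3453): 4519 mod 3453 = 1066, so (4519/3453) = (1066/3453)
factor out 2^1: 1066 = 2^1·533; with 3453 mod 8 = 5, (2/3453) = -1; sign now -1; continue with (533/3453)
flip (533/3453) -> (3453/533): both odd, 533 mod 4 = 1, 3453 mod 4 = 1, so the flip contributes +1; sign now -1
(3453/533): 3453 mod 533 = 255, so (3453/533) = (255/533)
flip (255/533) -> (533/255): both odd, 255 mod 4 = 3, 533 mod 4 = 1, so the flip contributes +1; sign now -1
(533/255): 533 mod 255 = 23, so (533/255) = (23/255)
flip (23/255) -> (255/23): both odd, 23 mod 4 = 3, 255 mod 4 = 3, so the flip contributes -1; sign now +1
(255/23): 255 mod 23 = 2, so (255/23) = (2/23)
factor out 2^1: 2 = 2^1·1; with 23 mod 8 = 7, (2/23) = +1; sign now +1; continue with (1/23)
reached (1/23) = 1, so the symbol is +1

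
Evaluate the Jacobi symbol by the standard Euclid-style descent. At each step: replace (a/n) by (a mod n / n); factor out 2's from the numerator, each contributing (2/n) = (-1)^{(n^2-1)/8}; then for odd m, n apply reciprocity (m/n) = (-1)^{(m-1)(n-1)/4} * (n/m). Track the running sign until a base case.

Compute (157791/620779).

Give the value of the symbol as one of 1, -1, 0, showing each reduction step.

flip (157791/620779) -> (620779/157791): both odd, 157791 mod 4 = 3, 620779 mod 4 = 3, so the flip contributes -1; sign now -1
(620779/157791): 620779 mod 157791 = 147406, so (620779/157791) = (147406/157791)
factor out 2^1: 147406 = 2^1·73703; with 157791 mod 8 = 7, (2/157791) = +1; sign now -1; continue with (73703/157791)
flip (73703/157791) -> (157791/73703): both odd, 73703 mod 4 = 3, 157791 mod 4 = 3, so the flip contributes -1; sign now +1
(157791/73703): 157791 mod 73703 = 10385, so (157791/73703) = (10385/73703)
flip (10385/73703) -> (73703/10385): both odd, 10385 mod 4 = 1, 73703 mod 4 = 3, so the flip contributes +1; sign now +1
(73703/10385): 73703 mod 10385 = 1008, so (73703/10385) = (1008/10385)
factor out 2^4: 1008 = 2^4·63; with 10385 mod 8 = 1, (2/10385) = +1; sign now +1; continue with (63/10385)
flip (63/10385) -> (10385/63): both odd, 63 mod 4 = 3, 10385 mod 4 = 1, so the flip contributes +1; sign now +1
(10385/63): 10385 mod 63 = 53, so (10385/63) = (53/63)
flip (53/63) -> (63/53): both odd, 53 mod 4 = 1, 63 mod 4 = 3, so the flip contributes +1; sign now +1
(63/53): 63 mod 53 = 10, so (63/53) = (10/53)
factor out 2^1: 10 = 2^1·5; with 53 mod 8 = 5, (2/53) = -1; sign now -1; continue with (5/53)
flip (5/53) -> (53/5): both odd, 5 mod 4 = 1, 53 mod 4 = 1, so the flip contributes +1; sign now -1
(53/5): 53 mod 5 = 3, so (53/5) = (3/5)
flip (3/5) -> (5/3): both odd, 3 mod 4 = 3, 5 mod 4 = 1, so the flip contributes +1; sign now -1
(5/3): 5 mod 3 = 2, so (5/3) = (2/3)
factor out 2^1: 2 = 2^1·1; with 3 mod 8 = 3, (2/3) = -1; sign now +1; continue with (1/3)
reached (1/3) = 1, so the symbol is +1

1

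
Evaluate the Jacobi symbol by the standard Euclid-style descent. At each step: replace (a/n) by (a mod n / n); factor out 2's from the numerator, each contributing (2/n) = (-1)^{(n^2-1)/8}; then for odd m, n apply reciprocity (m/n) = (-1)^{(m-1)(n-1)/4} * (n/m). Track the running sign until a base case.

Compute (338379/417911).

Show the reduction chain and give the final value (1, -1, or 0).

1

flip (338379/417911) -> (417911/338379): both odd, 338379 mod 4 = 3, 417911 mod 4 = 3, so the flip contributes -1; sign now -1
(417911/338379): 417911 mod 338379 = 79532, so (417911/338379) = (79532/338379)
factor out 2^2: 79532 = 2^2·19883; with 338379 mod 8 = 3, (2/338379) = -1; sign now -1; continue with (19883/338379)
flip (19883/338379) -> (338379/19883): both odd, 19883 mod 4 = 3, 338379 mod 4 = 3, so the flip contributes -1; sign now +1
(338379/19883): 338379 mod 19883 = 368, so (338379/19883) = (368/19883)
factor out 2^4: 368 = 2^4·23; with 19883 mod 8 = 3, (2/19883) = -1; sign now +1; continue with (23/19883)
flip (23/19883) -> (19883/23): both odd, 23 mod 4 = 3, 19883 mod 4 = 3, so the flip contributes -1; sign now -1
(19883/23): 19883 mod 23 = 11, so (19883/23) = (11/23)
flip (11/23) -> (23/11): both odd, 11 mod 4 = 3, 23 mod 4 = 3, so the flip contributes -1; sign now +1
(23/11): 23 mod 11 = 1, so (23/11) = (1/11)
reached (1/11) = 1, so the symbol is +1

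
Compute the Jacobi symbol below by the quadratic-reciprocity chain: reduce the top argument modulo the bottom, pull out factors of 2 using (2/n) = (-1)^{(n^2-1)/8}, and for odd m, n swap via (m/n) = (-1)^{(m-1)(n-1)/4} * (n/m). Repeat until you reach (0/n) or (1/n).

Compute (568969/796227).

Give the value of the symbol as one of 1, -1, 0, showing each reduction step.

reciprocity: (568969/796227) = +1·(796227/568969) since 568969 mod 4 = 1, 796227 mod 4 = 3; sign now +1
(796227/568969) = (227258/568969)   [reduce mod 568969]
227258 = 2^1·113629; (2/568969) = +1 since 568969 mod 8 = 1, so (227258/568969) = (+1)^1·(113629/568969); sign now +1
reciprocity: (113629/568969) = +1·(568969/113629) since 113629 mod 4 = 1, 568969 mod 4 = 1; sign now +1
(568969/113629) = (824/113629)   [reduce mod 113629]
824 = 2^3·103; (2/113629) = -1 since 113629 mod 8 = 5, so (824/113629) = (-1)^3·(103/113629); sign now -1
reciprocity: (103/113629) = +1·(113629/103) since 103 mod 4 = 3, 113629 mod 4 = 1; sign now -1
(113629/103) = (20/103)   [reduce mod 103]
20 = 2^2·5; (2/103) = +1 since 103 mod 8 = 7, so (20/103) = (+1)^2·(5/103); sign now -1
reciprocity: (5/103) = +1·(103/5) since 5 mod 4 = 1, 103 mod 4 = 3; sign now -1
(103/5) = (3/5)   [reduce mod 5]
reciprocity: (3/5) = +1·(5/3) since 3 mod 4 = 3, 5 mod 4 = 1; sign now -1
(5/3) = (2/3)   [reduce mod 3]
2 = 2^1·1; (2/3) = -1 since 3 mod 8 = 3, so (2/3) = (-1)^1·(1/3); sign now +1
(1/3) = 1; final value = sign = +1

1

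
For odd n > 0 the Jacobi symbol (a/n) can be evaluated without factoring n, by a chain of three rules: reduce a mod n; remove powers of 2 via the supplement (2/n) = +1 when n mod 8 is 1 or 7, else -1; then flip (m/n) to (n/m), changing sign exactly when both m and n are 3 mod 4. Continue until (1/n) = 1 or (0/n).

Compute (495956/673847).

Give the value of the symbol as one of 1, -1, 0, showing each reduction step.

495956 = 2^2·123989; (2/673847) = +1 since 673847 mod 8 = 7, so (495956/673847) = (+1)^2·(123989/673847); sign now +1
reciprocity: (123989/673847) = +1·(673847/123989) since 123989 mod 4 = 1, 673847 mod 4 = 3; sign now +1
(673847/123989) = (53902/123989)   [reduce mod 123989]
53902 = 2^1·26951; (2/123989) = -1 since 123989 mod 8 = 5, so (53902/123989) = (-1)^1·(26951/123989); sign now -1
reciprocity: (26951/123989) = +1·(123989/26951) since 26951 mod 4 = 3, 123989 mod 4 = 1; sign now -1
(123989/26951) = (16185/26951)   [reduce mod 26951]
reciprocity: (16185/26951) = +1·(26951/16185) since 16185 mod 4 = 1, 26951 mod 4 = 3; sign now -1
(26951/16185) = (10766/16185)   [reduce mod 16185]
10766 = 2^1·5383; (2/16185) = +1 since 16185 mod 8 = 1, so (10766/16185) = (+1)^1·(5383/16185); sign now -1
reciprocity: (5383/16185) = +1·(16185/5383) since 5383 mod 4 = 3, 16185 mod 4 = 1; sign now -1
(16185/5383) = (36/5383)   [reduce mod 5383]
36 = 2^2·9; (2/5383) = +1 since 5383 mod 8 = 7, so (36/5383) = (+1)^2·(9/5383); sign now -1
reciprocity: (9/5383) = +1·(5383/9) since 9 mod 4 = 1, 5383 mod 4 = 3; sign now -1
(5383/9) = (1/9)   [reduce mod 9]
(1/9) = 1; final value = sign = -1

-1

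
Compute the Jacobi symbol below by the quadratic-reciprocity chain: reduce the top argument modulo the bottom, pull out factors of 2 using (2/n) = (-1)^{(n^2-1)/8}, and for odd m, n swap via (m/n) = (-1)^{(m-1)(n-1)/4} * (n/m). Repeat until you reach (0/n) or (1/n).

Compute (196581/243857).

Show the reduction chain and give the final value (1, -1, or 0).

flip (196581/243857) -> (243857/196581): both odd, 196581 mod 4 = 1, 243857 mod 4 = 1, so the flip contributes +1; sign now +1
(243857/196581): 243857 mod 196581 = 47276, so (243857/196581) = (47276/196581)
factor out 2^2: 47276 = 2^2·11819; with 196581 mod 8 = 5, (2/196581) = -1; sign now +1; continue with (11819/196581)
flip (11819/196581) -> (196581/11819): both odd, 11819 mod 4 = 3, 196581 mod 4 = 1, so the flip contributes +1; sign now +1
(196581/11819): 196581 mod 11819 = 7477, so (196581/11819) = (7477/11819)
flip (7477/11819) -> (11819/7477): both odd, 7477 mod 4 = 1, 11819 mod 4 = 3, so the flip contributes +1; sign now +1
(11819/7477): 11819 mod 7477 = 4342, so (11819/7477) = (4342/7477)
factor out 2^1: 4342 = 2^1·2171; with 7477 mod 8 = 5, (2/7477) = -1; sign now -1; continue with (2171/7477)
flip (2171/7477) -> (7477/2171): both odd, 2171 mod 4 = 3, 7477 mod 4 = 1, so the flip contributes +1; sign now -1
(7477/2171): 7477 mod 2171 = 964, so (7477/2171) = (964/2171)
factor out 2^2: 964 = 2^2·241; with 2171 mod 8 = 3, (2/2171) = -1; sign now -1; continue with (241/2171)
flip (241/2171) -> (2171/241): both odd, 241 mod 4 = 1, 2171 mod 4 = 3, so the flip contributes +1; sign now -1
(2171/241): 2171 mod 241 = 2, so (2171/241) = (2/241)
factor out 2^1: 2 = 2^1·1; with 241 mod 8 = 1, (2/241) = +1; sign now -1; continue with (1/241)
reached (1/241) = 1, so the symbol is -1

-1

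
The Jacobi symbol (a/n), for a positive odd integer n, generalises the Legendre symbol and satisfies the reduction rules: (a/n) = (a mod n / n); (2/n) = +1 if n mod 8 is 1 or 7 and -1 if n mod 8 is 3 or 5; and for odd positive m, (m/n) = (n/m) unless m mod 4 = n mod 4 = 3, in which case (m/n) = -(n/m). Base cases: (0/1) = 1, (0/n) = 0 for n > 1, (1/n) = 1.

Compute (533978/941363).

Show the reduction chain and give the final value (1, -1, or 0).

533978 = 2^1·266989; (2/941363) = -1 since 941363 mod 8 = 3, so (533978/941363) = (-1)^1·(266989/941363); sign now -1
reciprocity: (266989/941363) = +1·(941363/266989) since 266989 mod 4 = 1, 941363 mod 4 = 3; sign now -1
(941363/266989) = (140396/266989)   [reduce mod 266989]
140396 = 2^2·35099; (2/266989) = -1 since 266989 mod 8 = 5, so (140396/266989) = (-1)^2·(35099/266989); sign now -1
reciprocity: (35099/266989) = +1·(266989/35099) since 35099 mod 4 = 3, 266989 mod 4 = 1; sign now -1
(266989/35099) = (21296/35099)   [reduce mod 35099]
21296 = 2^4·1331; (2/35099) = -1 since 35099 mod 8 = 3, so (21296/35099) = (-1)^4·(1331/35099); sign now -1
reciprocity: (1331/35099) = -1·(35099/1331) since 1331 mod 4 = 3, 35099 mod 4 = 3; sign now +1
(35099/1331) = (493/1331)   [reduce mod 1331]
reciprocity: (493/1331) = +1·(1331/493) since 493 mod 4 = 1, 1331 mod 4 = 3; sign now +1
(1331/493) = (345/493)   [reduce mod 493]
reciprocity: (345/493) = +1·(493/345) since 345 mod 4 = 1, 493 mod 4 = 1; sign now +1
(493/345) = (148/345)   [reduce mod 345]
148 = 2^2·37; (2/345) = +1 since 345 mod 8 = 1, so (148/345) = (+1)^2·(37/345); sign now +1
reciprocity: (37/345) = +1·(345/37) since 37 mod 4 = 1, 345 mod 4 = 1; sign now +1
(345/37) = (12/37)   [reduce mod 37]
12 = 2^2·3; (2/37) = -1 since 37 mod 8 = 5, so (12/37) = (-1)^2·(3/37); sign now +1
reciprocity: (3/37) = +1·(37/3) since 3 mod 4 = 3, 37 mod 4 = 1; sign now +1
(37/3) = (1/3)   [reduce mod 3]
(1/3) = 1; final value = sign = +1

1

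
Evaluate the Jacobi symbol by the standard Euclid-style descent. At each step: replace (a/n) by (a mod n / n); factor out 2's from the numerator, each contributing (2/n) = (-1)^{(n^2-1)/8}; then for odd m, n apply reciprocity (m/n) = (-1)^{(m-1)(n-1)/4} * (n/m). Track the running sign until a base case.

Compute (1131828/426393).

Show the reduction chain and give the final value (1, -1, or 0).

(1131828/426393): 1131828 mod 426393 = 279042, so (1131828/426393) = (279042/426393)
factor out 2^1: 279042 = 2^1·139521; with 426393 mod 8 = 1, (2/426393) = +1; sign now +1; continue with (139521/426393)
flip (139521/426393) -> (426393/139521): both odd, 139521 mod 4 = 1, 426393 mod 4 = 1, so the flip contributes +1; sign now +1
(426393/139521): 426393 mod 139521 = 7830, so (426393/139521) = (7830/139521)
factor out 2^1: 7830 = 2^1·3915; with 139521 mod 8 = 1, (2/139521) = +1; sign now +1; continue with (3915/139521)
flip (3915/139521) -> (139521/3915): both odd, 3915 mod 4 = 3, 139521 mod 4 = 1, so the flip contributes +1; sign now +1
(139521/3915): 139521 mod 3915 = 2496, so (139521/3915) = (2496/3915)
factor out 2^6: 2496 = 2^6·39; with 3915 mod 8 = 3, (2/3915) = -1; sign now +1; continue with (39/3915)
flip (39/3915) -> (3915/39): both odd, 39 mod 4 = 3, 3915 mod 4 = 3, so the flip contributes -1; sign now -1
(3915/39): 3915 mod 39 = 15, so (3915/39) = (15/39)
flip (15/39) -> (39/15): both odd, 15 mod 4 = 3, 39 mod 4 = 3, so the flip contributes -1; sign now +1
(39/15): 39 mod 15 = 9, so (39/15) = (9/15)
flip (9/15) -> (15/9): both odd, 9 mod 4 = 1, 15 mod 4 = 3, so the flip contributes +1; sign now +1
(15/9): 15 mod 9 = 6, so (15/9) = (6/9)
factor out 2^1: 6 = 2^1·3; with 9 mod 8 = 1, (2/9) = +1; sign now +1; continue with (3/9)
flip (3/9) -> (9/3): both odd, 3 mod 4 = 3, 9 mod 4 = 1, so the flip contributes +1; sign now +1
(9/3): 9 mod 3 = 0, so (9/3) = (0/3)
reached (0/3); gcd(a, n) > 1, so (0/3) = 0 and the symbol is 0

0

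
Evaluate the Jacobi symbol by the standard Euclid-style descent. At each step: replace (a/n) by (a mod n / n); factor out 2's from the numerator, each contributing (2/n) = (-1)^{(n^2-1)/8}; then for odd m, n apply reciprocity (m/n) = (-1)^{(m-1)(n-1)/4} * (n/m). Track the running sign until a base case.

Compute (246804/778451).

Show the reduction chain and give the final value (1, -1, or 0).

1

factor out 2^2: 246804 = 2^2·61701; with 778451 mod 8 = 3, (2/778451) = -1; sign now +1; continue with (61701/778451)
flip (61701/778451) -> (778451/61701): both odd, 61701 mod 4 = 1, 778451 mod 4 = 3, so the flip contributes +1; sign now +1
(778451/61701): 778451 mod 61701 = 38039, so (778451/61701) = (38039/61701)
flip (38039/61701) -> (61701/38039): both odd, 38039 mod 4 = 3, 61701 mod 4 = 1, so the flip contributes +1; sign now +1
(61701/38039): 61701 mod 38039 = 23662, so (61701/38039) = (23662/38039)
factor out 2^1: 23662 = 2^1·11831; with 38039 mod 8 = 7, (2/38039) = +1; sign now +1; continue with (11831/38039)
flip (11831/38039) -> (38039/11831): both odd, 11831 mod 4 = 3, 38039 mod 4 = 3, so the flip contributes -1; sign now -1
(38039/11831): 38039 mod 11831 = 2546, so (38039/11831) = (2546/11831)
factor out 2^1: 2546 = 2^1·1273; with 11831 mod 8 = 7, (2/11831) = +1; sign now -1; continue with (1273/11831)
flip (1273/11831) -> (11831/1273): both odd, 1273 mod 4 = 1, 11831 mod 4 = 3, so the flip contributes +1; sign now -1
(11831/1273): 11831 mod 1273 = 374, so (11831/1273) = (374/1273)
factor out 2^1: 374 = 2^1·187; with 1273 mod 8 = 1, (2/1273) = +1; sign now -1; continue with (187/1273)
flip (187/1273) -> (1273/187): both odd, 187 mod 4 = 3, 1273 mod 4 = 1, so the flip contributes +1; sign now -1
(1273/187): 1273 mod 187 = 151, so (1273/187) = (151/187)
flip (151/187) -> (187/151): both odd, 151 mod 4 = 3, 187 mod 4 = 3, so the flip contributes -1; sign now +1
(187/151): 187 mod 151 = 36, so (187/151) = (36/151)
factor out 2^2: 36 = 2^2·9; with 151 mod 8 = 7, (2/151) = +1; sign now +1; continue with (9/151)
flip (9/151) -> (151/9): both odd, 9 mod 4 = 1, 151 mod 4 = 3, so the flip contributes +1; sign now +1
(151/9): 151 mod 9 = 7, so (151/9) = (7/9)
flip (7/9) -> (9/7): both odd, 7 mod 4 = 3, 9 mod 4 = 1, so the flip contributes +1; sign now +1
(9/7): 9 mod 7 = 2, so (9/7) = (2/7)
factor out 2^1: 2 = 2^1·1; with 7 mod 8 = 7, (2/7) = +1; sign now +1; continue with (1/7)
reached (1/7) = 1, so the symbol is +1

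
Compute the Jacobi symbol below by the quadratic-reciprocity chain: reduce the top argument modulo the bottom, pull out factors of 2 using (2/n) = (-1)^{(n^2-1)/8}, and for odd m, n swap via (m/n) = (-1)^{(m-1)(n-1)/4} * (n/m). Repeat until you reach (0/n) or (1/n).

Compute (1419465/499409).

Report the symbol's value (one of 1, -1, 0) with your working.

(1419465/499409): 1419465 mod 499409 = 420647, so (1419465/499409) = (420647/499409)
flip (420647/499409) -> (499409/420647): both odd, 420647 mod 4 = 3, 499409 mod 4 = 1, so the flip contributes +1; sign now +1
(499409/420647): 499409 mod 420647 = 78762, so (499409/420647) = (78762/420647)
factor out 2^1: 78762 = 2^1·39381; with 420647 mod 8 = 7, (2/420647) = +1; sign now +1; continue with (39381/420647)
flip (39381/420647) -> (420647/39381): both odd, 39381 mod 4 = 1, 420647 mod 4 = 3, so the flip contributes +1; sign now +1
(420647/39381): 420647 mod 39381 = 26837, so (420647/39381) = (26837/39381)
flip (26837/39381) -> (39381/26837): both odd, 26837 mod 4 = 1, 39381 mod 4 = 1, so the flip contributes +1; sign now +1
(39381/26837): 39381 mod 26837 = 12544, so (39381/26837) = (12544/26837)
factor out 2^8: 12544 = 2^8·49; with 26837 mod 8 = 5, (2/26837) = -1; sign now +1; continue with (49/26837)
flip (49/26837) -> (26837/49): both odd, 49 mod 4 = 1, 26837 mod 4 = 1, so the flip contributes +1; sign now +1
(26837/49): 26837 mod 49 = 34, so (26837/49) = (34/49)
factor out 2^1: 34 = 2^1·17; with 49 mod 8 = 1, (2/49) = +1; sign now +1; continue with (17/49)
flip (17/49) -> (49/17): both odd, 17 mod 4 = 1, 49 mod 4 = 1, so the flip contributes +1; sign now +1
(49/17): 49 mod 17 = 15, so (49/17) = (15/17)
flip (15/17) -> (17/15): both odd, 15 mod 4 = 3, 17 mod 4 = 1, so the flip contributes +1; sign now +1
(17/15): 17 mod 15 = 2, so (17/15) = (2/15)
factor out 2^1: 2 = 2^1·1; with 15 mod 8 = 7, (2/15) = +1; sign now +1; continue with (1/15)
reached (1/15) = 1, so the symbol is +1

1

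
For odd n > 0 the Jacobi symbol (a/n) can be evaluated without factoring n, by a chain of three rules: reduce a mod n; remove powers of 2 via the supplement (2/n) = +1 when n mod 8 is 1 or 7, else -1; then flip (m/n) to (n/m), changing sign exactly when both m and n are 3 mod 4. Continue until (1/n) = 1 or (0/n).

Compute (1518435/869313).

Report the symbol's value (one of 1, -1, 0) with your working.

0

(1518435/869313) = (649122/869313)   [reduce mod 869313]
649122 = 2^1·324561; (2/869313) = +1 since 869313 mod 8 = 1, so (649122/869313) = (+1)^1·(324561/869313); sign now +1
reciprocity: (324561/869313) = +1·(869313/324561) since 324561 mod 4 = 1, 869313 mod 4 = 1; sign now +1
(869313/324561) = (220191/324561)   [reduce mod 324561]
reciprocity: (220191/324561) = +1·(324561/220191) since 220191 mod 4 = 3, 324561 mod 4 = 1; sign now +1
(324561/220191) = (104370/220191)   [reduce mod 220191]
104370 = 2^1·52185; (2/220191) = +1 since 220191 mod 8 = 7, so (104370/220191) = (+1)^1·(52185/220191); sign now +1
reciprocity: (52185/220191) = +1·(220191/52185) since 52185 mod 4 = 1, 220191 mod 4 = 3; sign now +1
(220191/52185) = (11451/52185)   [reduce mod 52185]
reciprocity: (11451/52185) = +1·(52185/11451) since 11451 mod 4 = 3, 52185 mod 4 = 1; sign now +1
(52185/11451) = (6381/11451)   [reduce mod 11451]
reciprocity: (6381/11451) = +1·(11451/6381) since 6381 mod 4 = 1, 11451 mod 4 = 3; sign now +1
(11451/6381) = (5070/6381)   [reduce mod 6381]
5070 = 2^1·2535; (2/6381) = -1 since 6381 mod 8 = 5, so (5070/6381) = (-1)^1·(2535/6381); sign now -1
reciprocity: (2535/6381) = +1·(6381/2535) since 2535 mod 4 = 3, 6381 mod 4 = 1; sign now -1
(6381/2535) = (1311/2535)   [reduce mod 2535]
reciprocity: (1311/2535) = -1·(2535/1311) since 1311 mod 4 = 3, 2535 mod 4 = 3; sign now +1
(2535/1311) = (1224/1311)   [reduce mod 1311]
1224 = 2^3·153; (2/1311) = +1 since 1311 mod 8 = 7, so (1224/1311) = (+1)^3·(153/1311); sign now +1
reciprocity: (153/1311) = +1·(1311/153) since 153 mod 4 = 1, 1311 mod 4 = 3; sign now +1
(1311/153) = (87/153)   [reduce mod 153]
reciprocity: (87/153) = +1·(153/87) since 87 mod 4 = 3, 153 mod 4 = 1; sign now +1
(153/87) = (66/87)   [reduce mod 87]
66 = 2^1·33; (2/87) = +1 since 87 mod 8 = 7, so (66/87) = (+1)^1·(33/87); sign now +1
reciprocity: (33/87) = +1·(87/33) since 33 mod 4 = 1, 87 mod 4 = 3; sign now +1
(87/33) = (21/33)   [reduce mod 33]
reciprocity: (21/33) = +1·(33/21) since 21 mod 4 = 1, 33 mod 4 = 1; sign now +1
(33/21) = (12/21)   [reduce mod 21]
12 = 2^2·3; (2/21) = -1 since 21 mod 8 = 5, so (12/21) = (-1)^2·(3/21); sign now +1
reciprocity: (3/21) = +1·(21/3) since 3 mod 4 = 3, 21 mod 4 = 1; sign now +1
(21/3) = (0/3)   [reduce mod 3]
(0/3) = 0   [gcd(a, n) > 1]; final value = 0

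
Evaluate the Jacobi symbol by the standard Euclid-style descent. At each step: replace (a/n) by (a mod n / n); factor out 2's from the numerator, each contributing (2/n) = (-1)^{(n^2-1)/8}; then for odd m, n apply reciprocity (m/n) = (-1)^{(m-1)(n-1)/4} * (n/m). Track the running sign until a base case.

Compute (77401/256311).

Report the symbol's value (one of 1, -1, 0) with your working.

-1

reciprocity: (77401/256311) = +1·(256311/77401) since 77401 mod 4 = 1, 256311 mod 4 = 3; sign now +1
(256311/77401) = (24108/77401)   [reduce mod 77401]
24108 = 2^2·6027; (2/77401) = +1 since 77401 mod 8 = 1, so (24108/77401) = (+1)^2·(6027/77401); sign now +1
reciprocity: (6027/77401) = +1·(77401/6027) since 6027 mod 4 = 3, 77401 mod 4 = 1; sign now +1
(77401/6027) = (5077/6027)   [reduce mod 6027]
reciprocity: (5077/6027) = +1·(6027/5077) since 5077 mod 4 = 1, 6027 mod 4 = 3; sign now +1
(6027/5077) = (950/5077)   [reduce mod 5077]
950 = 2^1·475; (2/5077) = -1 since 5077 mod 8 = 5, so (950/5077) = (-1)^1·(475/5077); sign now -1
reciprocity: (475/5077) = +1·(5077/475) since 475 mod 4 = 3, 5077 mod 4 = 1; sign now -1
(5077/475) = (327/475)   [reduce mod 475]
reciprocity: (327/475) = -1·(475/327) since 327 mod 4 = 3, 475 mod 4 = 3; sign now +1
(475/327) = (148/327)   [reduce mod 327]
148 = 2^2·37; (2/327) = +1 since 327 mod 8 = 7, so (148/327) = (+1)^2·(37/327); sign now +1
reciprocity: (37/327) = +1·(327/37) since 37 mod 4 = 1, 327 mod 4 = 3; sign now +1
(327/37) = (31/37)   [reduce mod 37]
reciprocity: (31/37) = +1·(37/31) since 31 mod 4 = 3, 37 mod 4 = 1; sign now +1
(37/31) = (6/31)   [reduce mod 31]
6 = 2^1·3; (2/31) = +1 since 31 mod 8 = 7, so (6/31) = (+1)^1·(3/31); sign now +1
reciprocity: (3/31) = -1·(31/3) since 3 mod 4 = 3, 31 mod 4 = 3; sign now -1
(31/3) = (1/3)   [reduce mod 3]
(1/3) = 1; final value = sign = -1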